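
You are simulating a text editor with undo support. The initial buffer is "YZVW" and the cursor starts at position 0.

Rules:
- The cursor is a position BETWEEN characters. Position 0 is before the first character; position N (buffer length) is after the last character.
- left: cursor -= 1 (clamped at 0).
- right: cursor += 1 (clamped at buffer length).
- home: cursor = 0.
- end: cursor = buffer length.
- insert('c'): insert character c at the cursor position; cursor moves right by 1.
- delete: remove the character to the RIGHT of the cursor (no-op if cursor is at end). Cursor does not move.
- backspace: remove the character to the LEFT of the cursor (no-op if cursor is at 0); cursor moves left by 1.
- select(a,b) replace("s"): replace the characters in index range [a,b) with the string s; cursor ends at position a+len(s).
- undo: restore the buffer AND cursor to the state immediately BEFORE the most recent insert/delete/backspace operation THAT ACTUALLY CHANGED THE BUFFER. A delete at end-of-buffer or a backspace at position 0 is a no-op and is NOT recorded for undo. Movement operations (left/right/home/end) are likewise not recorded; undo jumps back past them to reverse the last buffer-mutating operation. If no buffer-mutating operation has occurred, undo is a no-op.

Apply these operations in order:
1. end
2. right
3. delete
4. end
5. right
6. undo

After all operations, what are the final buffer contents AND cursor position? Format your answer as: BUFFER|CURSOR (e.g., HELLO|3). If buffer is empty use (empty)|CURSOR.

Answer: YZVW|4

Derivation:
After op 1 (end): buf='YZVW' cursor=4
After op 2 (right): buf='YZVW' cursor=4
After op 3 (delete): buf='YZVW' cursor=4
After op 4 (end): buf='YZVW' cursor=4
After op 5 (right): buf='YZVW' cursor=4
After op 6 (undo): buf='YZVW' cursor=4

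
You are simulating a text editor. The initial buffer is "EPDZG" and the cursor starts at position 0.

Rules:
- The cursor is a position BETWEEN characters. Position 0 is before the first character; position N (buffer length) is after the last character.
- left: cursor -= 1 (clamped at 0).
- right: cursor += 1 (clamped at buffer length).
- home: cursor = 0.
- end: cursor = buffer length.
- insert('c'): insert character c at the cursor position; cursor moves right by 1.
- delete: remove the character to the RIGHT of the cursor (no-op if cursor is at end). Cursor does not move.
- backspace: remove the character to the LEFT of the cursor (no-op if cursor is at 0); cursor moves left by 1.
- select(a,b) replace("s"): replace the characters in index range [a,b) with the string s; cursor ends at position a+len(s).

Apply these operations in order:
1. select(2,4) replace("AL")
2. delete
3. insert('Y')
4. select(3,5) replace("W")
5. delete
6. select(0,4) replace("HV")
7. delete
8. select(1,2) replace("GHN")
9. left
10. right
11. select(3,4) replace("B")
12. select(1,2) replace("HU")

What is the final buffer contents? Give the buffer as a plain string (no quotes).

After op 1 (select(2,4) replace("AL")): buf='EPALG' cursor=4
After op 2 (delete): buf='EPAL' cursor=4
After op 3 (insert('Y')): buf='EPALY' cursor=5
After op 4 (select(3,5) replace("W")): buf='EPAW' cursor=4
After op 5 (delete): buf='EPAW' cursor=4
After op 6 (select(0,4) replace("HV")): buf='HV' cursor=2
After op 7 (delete): buf='HV' cursor=2
After op 8 (select(1,2) replace("GHN")): buf='HGHN' cursor=4
After op 9 (left): buf='HGHN' cursor=3
After op 10 (right): buf='HGHN' cursor=4
After op 11 (select(3,4) replace("B")): buf='HGHB' cursor=4
After op 12 (select(1,2) replace("HU")): buf='HHUHB' cursor=3

Answer: HHUHB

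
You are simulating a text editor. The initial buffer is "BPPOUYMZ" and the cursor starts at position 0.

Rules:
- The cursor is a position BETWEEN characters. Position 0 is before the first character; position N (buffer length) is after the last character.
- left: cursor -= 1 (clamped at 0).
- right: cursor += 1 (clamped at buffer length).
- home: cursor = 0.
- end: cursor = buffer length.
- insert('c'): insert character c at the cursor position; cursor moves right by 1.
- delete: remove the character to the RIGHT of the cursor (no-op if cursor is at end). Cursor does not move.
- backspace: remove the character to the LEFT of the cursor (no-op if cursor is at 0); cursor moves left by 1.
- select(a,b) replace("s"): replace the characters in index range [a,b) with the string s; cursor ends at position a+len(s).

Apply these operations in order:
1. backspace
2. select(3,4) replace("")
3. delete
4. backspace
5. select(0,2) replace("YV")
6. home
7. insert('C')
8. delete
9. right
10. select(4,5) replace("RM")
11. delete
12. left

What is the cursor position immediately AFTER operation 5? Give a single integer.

Answer: 2

Derivation:
After op 1 (backspace): buf='BPPOUYMZ' cursor=0
After op 2 (select(3,4) replace("")): buf='BPPUYMZ' cursor=3
After op 3 (delete): buf='BPPYMZ' cursor=3
After op 4 (backspace): buf='BPYMZ' cursor=2
After op 5 (select(0,2) replace("YV")): buf='YVYMZ' cursor=2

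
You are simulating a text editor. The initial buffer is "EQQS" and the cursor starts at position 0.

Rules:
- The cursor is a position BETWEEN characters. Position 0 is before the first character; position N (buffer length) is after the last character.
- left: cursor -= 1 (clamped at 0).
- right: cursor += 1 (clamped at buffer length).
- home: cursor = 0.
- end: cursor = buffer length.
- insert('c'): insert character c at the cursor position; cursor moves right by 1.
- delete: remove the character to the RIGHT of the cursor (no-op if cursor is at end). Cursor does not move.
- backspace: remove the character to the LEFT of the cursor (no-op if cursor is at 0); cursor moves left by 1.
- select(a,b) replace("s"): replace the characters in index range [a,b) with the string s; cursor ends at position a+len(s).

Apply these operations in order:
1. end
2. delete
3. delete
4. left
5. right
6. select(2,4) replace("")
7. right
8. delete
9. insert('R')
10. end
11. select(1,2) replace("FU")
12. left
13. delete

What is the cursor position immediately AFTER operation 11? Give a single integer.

Answer: 3

Derivation:
After op 1 (end): buf='EQQS' cursor=4
After op 2 (delete): buf='EQQS' cursor=4
After op 3 (delete): buf='EQQS' cursor=4
After op 4 (left): buf='EQQS' cursor=3
After op 5 (right): buf='EQQS' cursor=4
After op 6 (select(2,4) replace("")): buf='EQ' cursor=2
After op 7 (right): buf='EQ' cursor=2
After op 8 (delete): buf='EQ' cursor=2
After op 9 (insert('R')): buf='EQR' cursor=3
After op 10 (end): buf='EQR' cursor=3
After op 11 (select(1,2) replace("FU")): buf='EFUR' cursor=3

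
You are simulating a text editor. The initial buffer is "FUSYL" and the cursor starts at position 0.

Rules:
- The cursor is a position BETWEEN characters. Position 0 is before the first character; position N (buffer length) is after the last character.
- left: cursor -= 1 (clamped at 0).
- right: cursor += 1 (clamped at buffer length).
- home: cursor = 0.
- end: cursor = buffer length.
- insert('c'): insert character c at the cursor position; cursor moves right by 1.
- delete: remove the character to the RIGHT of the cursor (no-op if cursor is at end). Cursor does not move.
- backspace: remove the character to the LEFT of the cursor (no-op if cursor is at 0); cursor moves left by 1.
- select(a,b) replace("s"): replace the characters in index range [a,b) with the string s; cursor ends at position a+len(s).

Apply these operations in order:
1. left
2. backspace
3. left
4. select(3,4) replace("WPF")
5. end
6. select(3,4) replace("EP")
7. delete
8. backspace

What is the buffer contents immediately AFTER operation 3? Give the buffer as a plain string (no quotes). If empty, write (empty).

Answer: FUSYL

Derivation:
After op 1 (left): buf='FUSYL' cursor=0
After op 2 (backspace): buf='FUSYL' cursor=0
After op 3 (left): buf='FUSYL' cursor=0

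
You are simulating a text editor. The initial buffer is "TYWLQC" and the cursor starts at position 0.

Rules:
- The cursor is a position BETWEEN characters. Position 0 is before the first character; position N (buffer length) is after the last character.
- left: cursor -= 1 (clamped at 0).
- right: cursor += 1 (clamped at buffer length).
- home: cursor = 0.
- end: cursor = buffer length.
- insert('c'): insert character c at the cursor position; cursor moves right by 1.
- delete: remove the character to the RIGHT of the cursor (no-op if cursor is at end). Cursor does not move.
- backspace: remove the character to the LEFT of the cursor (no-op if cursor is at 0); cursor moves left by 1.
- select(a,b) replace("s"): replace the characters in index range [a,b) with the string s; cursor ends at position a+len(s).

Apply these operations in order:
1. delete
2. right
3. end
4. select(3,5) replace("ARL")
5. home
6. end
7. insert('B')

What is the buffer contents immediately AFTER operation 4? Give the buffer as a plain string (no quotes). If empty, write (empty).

After op 1 (delete): buf='YWLQC' cursor=0
After op 2 (right): buf='YWLQC' cursor=1
After op 3 (end): buf='YWLQC' cursor=5
After op 4 (select(3,5) replace("ARL")): buf='YWLARL' cursor=6

Answer: YWLARL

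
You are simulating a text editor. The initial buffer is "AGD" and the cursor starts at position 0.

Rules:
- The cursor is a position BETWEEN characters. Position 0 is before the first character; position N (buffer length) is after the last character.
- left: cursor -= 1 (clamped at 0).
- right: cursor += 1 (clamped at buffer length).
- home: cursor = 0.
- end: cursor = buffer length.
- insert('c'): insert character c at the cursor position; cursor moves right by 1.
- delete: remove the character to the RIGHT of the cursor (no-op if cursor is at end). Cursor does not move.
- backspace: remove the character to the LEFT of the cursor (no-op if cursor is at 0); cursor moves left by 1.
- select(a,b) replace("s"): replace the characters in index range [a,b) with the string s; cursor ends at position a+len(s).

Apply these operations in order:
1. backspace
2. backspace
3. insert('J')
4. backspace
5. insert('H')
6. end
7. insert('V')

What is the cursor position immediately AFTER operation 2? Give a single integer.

Answer: 0

Derivation:
After op 1 (backspace): buf='AGD' cursor=0
After op 2 (backspace): buf='AGD' cursor=0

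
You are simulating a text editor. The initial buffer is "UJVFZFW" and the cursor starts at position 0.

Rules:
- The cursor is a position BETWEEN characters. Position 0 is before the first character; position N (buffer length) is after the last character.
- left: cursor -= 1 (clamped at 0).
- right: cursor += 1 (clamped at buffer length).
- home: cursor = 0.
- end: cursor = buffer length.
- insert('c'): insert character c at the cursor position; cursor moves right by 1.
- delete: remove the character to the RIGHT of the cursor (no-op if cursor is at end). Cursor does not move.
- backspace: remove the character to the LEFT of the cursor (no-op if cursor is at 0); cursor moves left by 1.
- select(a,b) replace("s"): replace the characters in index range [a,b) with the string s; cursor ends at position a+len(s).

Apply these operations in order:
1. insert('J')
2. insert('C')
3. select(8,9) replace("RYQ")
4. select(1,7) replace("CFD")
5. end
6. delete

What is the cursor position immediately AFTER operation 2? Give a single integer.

After op 1 (insert('J')): buf='JUJVFZFW' cursor=1
After op 2 (insert('C')): buf='JCUJVFZFW' cursor=2

Answer: 2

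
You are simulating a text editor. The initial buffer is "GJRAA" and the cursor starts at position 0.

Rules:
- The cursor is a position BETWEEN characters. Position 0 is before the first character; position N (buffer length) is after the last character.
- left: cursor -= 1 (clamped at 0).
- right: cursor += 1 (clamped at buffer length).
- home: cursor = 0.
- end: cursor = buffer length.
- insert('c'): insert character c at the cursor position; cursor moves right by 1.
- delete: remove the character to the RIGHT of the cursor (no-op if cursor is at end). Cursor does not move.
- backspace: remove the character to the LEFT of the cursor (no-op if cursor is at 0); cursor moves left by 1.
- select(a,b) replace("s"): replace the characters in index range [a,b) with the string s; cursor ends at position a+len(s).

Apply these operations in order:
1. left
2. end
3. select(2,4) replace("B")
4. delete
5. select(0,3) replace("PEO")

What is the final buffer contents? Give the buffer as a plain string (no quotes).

Answer: PEO

Derivation:
After op 1 (left): buf='GJRAA' cursor=0
After op 2 (end): buf='GJRAA' cursor=5
After op 3 (select(2,4) replace("B")): buf='GJBA' cursor=3
After op 4 (delete): buf='GJB' cursor=3
After op 5 (select(0,3) replace("PEO")): buf='PEO' cursor=3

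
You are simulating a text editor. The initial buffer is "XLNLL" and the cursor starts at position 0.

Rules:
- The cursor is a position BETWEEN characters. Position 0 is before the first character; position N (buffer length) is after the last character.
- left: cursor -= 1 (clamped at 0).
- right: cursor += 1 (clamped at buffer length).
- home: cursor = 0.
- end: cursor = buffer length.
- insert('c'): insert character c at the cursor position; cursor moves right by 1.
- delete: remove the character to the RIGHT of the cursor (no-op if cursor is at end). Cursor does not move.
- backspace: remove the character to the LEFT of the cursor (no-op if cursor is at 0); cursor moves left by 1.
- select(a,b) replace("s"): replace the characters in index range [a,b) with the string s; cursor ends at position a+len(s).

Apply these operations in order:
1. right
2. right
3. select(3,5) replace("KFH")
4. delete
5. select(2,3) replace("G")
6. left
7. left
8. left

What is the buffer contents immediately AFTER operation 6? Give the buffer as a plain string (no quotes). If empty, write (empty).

After op 1 (right): buf='XLNLL' cursor=1
After op 2 (right): buf='XLNLL' cursor=2
After op 3 (select(3,5) replace("KFH")): buf='XLNKFH' cursor=6
After op 4 (delete): buf='XLNKFH' cursor=6
After op 5 (select(2,3) replace("G")): buf='XLGKFH' cursor=3
After op 6 (left): buf='XLGKFH' cursor=2

Answer: XLGKFH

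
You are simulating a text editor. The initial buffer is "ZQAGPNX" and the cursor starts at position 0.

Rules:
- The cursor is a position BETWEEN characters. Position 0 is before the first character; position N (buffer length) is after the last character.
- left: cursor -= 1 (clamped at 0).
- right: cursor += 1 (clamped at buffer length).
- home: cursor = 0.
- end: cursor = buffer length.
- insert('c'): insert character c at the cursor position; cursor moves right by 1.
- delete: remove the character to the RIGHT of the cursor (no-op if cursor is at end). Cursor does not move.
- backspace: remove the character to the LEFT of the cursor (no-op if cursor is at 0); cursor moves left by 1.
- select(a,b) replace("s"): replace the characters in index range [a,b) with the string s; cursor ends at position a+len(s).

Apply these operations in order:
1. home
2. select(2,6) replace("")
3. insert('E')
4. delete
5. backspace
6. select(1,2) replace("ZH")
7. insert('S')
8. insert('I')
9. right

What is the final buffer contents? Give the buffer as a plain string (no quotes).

After op 1 (home): buf='ZQAGPNX' cursor=0
After op 2 (select(2,6) replace("")): buf='ZQX' cursor=2
After op 3 (insert('E')): buf='ZQEX' cursor=3
After op 4 (delete): buf='ZQE' cursor=3
After op 5 (backspace): buf='ZQ' cursor=2
After op 6 (select(1,2) replace("ZH")): buf='ZZH' cursor=3
After op 7 (insert('S')): buf='ZZHS' cursor=4
After op 8 (insert('I')): buf='ZZHSI' cursor=5
After op 9 (right): buf='ZZHSI' cursor=5

Answer: ZZHSI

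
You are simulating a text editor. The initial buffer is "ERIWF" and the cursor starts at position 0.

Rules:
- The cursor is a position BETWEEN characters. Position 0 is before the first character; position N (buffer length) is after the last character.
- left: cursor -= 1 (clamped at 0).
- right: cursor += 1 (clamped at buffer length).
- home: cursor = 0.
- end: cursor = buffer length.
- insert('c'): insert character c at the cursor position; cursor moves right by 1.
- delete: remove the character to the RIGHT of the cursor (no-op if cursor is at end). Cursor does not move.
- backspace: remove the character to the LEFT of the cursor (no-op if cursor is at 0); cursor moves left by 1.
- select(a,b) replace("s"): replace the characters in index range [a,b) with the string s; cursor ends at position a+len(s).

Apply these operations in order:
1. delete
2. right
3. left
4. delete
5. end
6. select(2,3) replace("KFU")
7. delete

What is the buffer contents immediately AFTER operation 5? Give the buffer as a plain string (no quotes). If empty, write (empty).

Answer: IWF

Derivation:
After op 1 (delete): buf='RIWF' cursor=0
After op 2 (right): buf='RIWF' cursor=1
After op 3 (left): buf='RIWF' cursor=0
After op 4 (delete): buf='IWF' cursor=0
After op 5 (end): buf='IWF' cursor=3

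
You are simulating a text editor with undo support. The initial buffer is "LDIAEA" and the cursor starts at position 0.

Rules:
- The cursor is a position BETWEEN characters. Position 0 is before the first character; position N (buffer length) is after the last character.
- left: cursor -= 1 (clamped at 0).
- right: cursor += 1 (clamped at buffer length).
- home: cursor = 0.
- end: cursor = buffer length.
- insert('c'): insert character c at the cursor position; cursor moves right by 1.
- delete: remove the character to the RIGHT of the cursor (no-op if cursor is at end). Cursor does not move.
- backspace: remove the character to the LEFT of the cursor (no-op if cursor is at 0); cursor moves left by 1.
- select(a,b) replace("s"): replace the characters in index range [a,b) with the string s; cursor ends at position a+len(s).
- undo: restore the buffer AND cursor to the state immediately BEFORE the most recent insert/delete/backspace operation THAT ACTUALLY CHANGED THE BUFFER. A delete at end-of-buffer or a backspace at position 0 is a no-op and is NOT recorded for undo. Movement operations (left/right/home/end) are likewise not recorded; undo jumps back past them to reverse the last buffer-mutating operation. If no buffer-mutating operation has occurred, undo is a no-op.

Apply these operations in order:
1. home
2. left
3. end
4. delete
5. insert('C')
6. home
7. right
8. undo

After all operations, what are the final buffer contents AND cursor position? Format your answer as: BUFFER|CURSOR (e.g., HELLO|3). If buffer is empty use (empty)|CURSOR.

Answer: LDIAEA|6

Derivation:
After op 1 (home): buf='LDIAEA' cursor=0
After op 2 (left): buf='LDIAEA' cursor=0
After op 3 (end): buf='LDIAEA' cursor=6
After op 4 (delete): buf='LDIAEA' cursor=6
After op 5 (insert('C')): buf='LDIAEAC' cursor=7
After op 6 (home): buf='LDIAEAC' cursor=0
After op 7 (right): buf='LDIAEAC' cursor=1
After op 8 (undo): buf='LDIAEA' cursor=6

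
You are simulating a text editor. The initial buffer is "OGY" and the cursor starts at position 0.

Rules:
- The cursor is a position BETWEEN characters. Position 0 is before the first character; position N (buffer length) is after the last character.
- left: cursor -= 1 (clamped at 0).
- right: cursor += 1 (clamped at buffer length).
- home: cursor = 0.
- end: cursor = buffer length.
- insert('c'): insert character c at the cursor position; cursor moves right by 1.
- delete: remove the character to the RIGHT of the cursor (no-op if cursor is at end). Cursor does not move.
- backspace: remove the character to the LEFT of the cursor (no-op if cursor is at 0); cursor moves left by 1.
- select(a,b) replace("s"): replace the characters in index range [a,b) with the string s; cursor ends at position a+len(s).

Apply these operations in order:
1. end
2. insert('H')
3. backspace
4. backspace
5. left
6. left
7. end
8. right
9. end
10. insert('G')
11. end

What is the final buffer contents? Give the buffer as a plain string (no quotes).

After op 1 (end): buf='OGY' cursor=3
After op 2 (insert('H')): buf='OGYH' cursor=4
After op 3 (backspace): buf='OGY' cursor=3
After op 4 (backspace): buf='OG' cursor=2
After op 5 (left): buf='OG' cursor=1
After op 6 (left): buf='OG' cursor=0
After op 7 (end): buf='OG' cursor=2
After op 8 (right): buf='OG' cursor=2
After op 9 (end): buf='OG' cursor=2
After op 10 (insert('G')): buf='OGG' cursor=3
After op 11 (end): buf='OGG' cursor=3

Answer: OGG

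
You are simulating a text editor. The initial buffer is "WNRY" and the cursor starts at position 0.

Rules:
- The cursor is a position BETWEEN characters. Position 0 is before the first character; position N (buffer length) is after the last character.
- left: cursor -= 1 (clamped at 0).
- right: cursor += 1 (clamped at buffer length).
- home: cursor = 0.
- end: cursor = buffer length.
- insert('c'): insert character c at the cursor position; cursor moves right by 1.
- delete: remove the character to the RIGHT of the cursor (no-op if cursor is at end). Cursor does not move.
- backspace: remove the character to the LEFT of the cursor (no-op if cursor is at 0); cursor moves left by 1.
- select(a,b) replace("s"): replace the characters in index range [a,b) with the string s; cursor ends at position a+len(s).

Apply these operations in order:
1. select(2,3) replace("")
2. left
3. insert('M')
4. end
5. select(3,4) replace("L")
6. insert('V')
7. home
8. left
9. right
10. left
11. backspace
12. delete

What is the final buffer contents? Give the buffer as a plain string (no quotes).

After op 1 (select(2,3) replace("")): buf='WNY' cursor=2
After op 2 (left): buf='WNY' cursor=1
After op 3 (insert('M')): buf='WMNY' cursor=2
After op 4 (end): buf='WMNY' cursor=4
After op 5 (select(3,4) replace("L")): buf='WMNL' cursor=4
After op 6 (insert('V')): buf='WMNLV' cursor=5
After op 7 (home): buf='WMNLV' cursor=0
After op 8 (left): buf='WMNLV' cursor=0
After op 9 (right): buf='WMNLV' cursor=1
After op 10 (left): buf='WMNLV' cursor=0
After op 11 (backspace): buf='WMNLV' cursor=0
After op 12 (delete): buf='MNLV' cursor=0

Answer: MNLV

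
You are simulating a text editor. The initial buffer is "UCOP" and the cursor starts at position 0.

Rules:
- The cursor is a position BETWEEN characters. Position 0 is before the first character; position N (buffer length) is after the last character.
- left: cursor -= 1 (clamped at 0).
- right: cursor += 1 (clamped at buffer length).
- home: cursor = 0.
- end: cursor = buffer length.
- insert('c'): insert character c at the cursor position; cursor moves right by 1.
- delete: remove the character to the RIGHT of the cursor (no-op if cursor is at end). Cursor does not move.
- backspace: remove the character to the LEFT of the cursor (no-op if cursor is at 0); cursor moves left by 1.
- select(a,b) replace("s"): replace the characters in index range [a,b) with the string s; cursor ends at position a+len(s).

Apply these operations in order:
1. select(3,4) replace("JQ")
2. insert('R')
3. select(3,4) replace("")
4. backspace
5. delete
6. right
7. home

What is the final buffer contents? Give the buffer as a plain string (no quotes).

Answer: UCR

Derivation:
After op 1 (select(3,4) replace("JQ")): buf='UCOJQ' cursor=5
After op 2 (insert('R')): buf='UCOJQR' cursor=6
After op 3 (select(3,4) replace("")): buf='UCOQR' cursor=3
After op 4 (backspace): buf='UCQR' cursor=2
After op 5 (delete): buf='UCR' cursor=2
After op 6 (right): buf='UCR' cursor=3
After op 7 (home): buf='UCR' cursor=0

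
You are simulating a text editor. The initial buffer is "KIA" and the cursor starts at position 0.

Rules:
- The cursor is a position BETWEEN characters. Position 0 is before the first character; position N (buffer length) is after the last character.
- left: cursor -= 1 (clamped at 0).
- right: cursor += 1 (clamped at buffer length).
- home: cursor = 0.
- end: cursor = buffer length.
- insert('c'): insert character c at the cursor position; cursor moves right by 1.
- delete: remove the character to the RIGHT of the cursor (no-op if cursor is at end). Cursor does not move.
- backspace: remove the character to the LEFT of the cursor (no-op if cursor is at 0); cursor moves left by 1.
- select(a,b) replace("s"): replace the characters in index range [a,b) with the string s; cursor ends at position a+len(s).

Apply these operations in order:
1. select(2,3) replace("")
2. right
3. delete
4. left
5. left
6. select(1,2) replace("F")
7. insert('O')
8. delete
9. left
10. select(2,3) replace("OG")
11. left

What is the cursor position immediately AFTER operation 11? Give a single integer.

Answer: 3

Derivation:
After op 1 (select(2,3) replace("")): buf='KI' cursor=2
After op 2 (right): buf='KI' cursor=2
After op 3 (delete): buf='KI' cursor=2
After op 4 (left): buf='KI' cursor=1
After op 5 (left): buf='KI' cursor=0
After op 6 (select(1,2) replace("F")): buf='KF' cursor=2
After op 7 (insert('O')): buf='KFO' cursor=3
After op 8 (delete): buf='KFO' cursor=3
After op 9 (left): buf='KFO' cursor=2
After op 10 (select(2,3) replace("OG")): buf='KFOG' cursor=4
After op 11 (left): buf='KFOG' cursor=3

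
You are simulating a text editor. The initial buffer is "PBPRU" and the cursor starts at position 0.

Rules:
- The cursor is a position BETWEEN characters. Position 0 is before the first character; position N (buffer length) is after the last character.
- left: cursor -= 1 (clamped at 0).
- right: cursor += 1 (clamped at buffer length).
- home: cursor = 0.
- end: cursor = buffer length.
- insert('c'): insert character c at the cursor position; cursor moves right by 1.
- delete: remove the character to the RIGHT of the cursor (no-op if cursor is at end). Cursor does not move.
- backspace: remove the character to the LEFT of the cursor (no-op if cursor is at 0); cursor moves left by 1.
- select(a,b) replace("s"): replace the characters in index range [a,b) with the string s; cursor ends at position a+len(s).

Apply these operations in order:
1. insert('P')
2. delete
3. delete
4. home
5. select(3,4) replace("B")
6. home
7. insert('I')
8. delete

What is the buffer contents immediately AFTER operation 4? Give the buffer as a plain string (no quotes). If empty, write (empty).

After op 1 (insert('P')): buf='PPBPRU' cursor=1
After op 2 (delete): buf='PBPRU' cursor=1
After op 3 (delete): buf='PPRU' cursor=1
After op 4 (home): buf='PPRU' cursor=0

Answer: PPRU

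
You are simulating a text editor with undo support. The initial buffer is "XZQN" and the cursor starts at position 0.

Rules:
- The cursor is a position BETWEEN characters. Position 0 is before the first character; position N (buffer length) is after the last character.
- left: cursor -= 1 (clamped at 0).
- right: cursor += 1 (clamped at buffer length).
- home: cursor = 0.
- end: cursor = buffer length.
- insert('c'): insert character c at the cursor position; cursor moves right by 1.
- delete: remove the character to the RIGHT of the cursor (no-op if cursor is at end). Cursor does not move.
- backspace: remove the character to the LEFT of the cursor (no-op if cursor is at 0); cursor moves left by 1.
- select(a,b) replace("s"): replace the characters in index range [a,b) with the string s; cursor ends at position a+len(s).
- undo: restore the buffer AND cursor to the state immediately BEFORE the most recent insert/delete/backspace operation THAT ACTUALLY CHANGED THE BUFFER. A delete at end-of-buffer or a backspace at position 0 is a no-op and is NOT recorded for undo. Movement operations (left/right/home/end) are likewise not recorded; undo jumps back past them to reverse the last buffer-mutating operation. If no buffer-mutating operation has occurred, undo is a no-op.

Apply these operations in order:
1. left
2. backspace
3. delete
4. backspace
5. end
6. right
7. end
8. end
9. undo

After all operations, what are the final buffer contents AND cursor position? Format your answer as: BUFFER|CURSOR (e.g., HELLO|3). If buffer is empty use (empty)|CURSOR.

After op 1 (left): buf='XZQN' cursor=0
After op 2 (backspace): buf='XZQN' cursor=0
After op 3 (delete): buf='ZQN' cursor=0
After op 4 (backspace): buf='ZQN' cursor=0
After op 5 (end): buf='ZQN' cursor=3
After op 6 (right): buf='ZQN' cursor=3
After op 7 (end): buf='ZQN' cursor=3
After op 8 (end): buf='ZQN' cursor=3
After op 9 (undo): buf='XZQN' cursor=0

Answer: XZQN|0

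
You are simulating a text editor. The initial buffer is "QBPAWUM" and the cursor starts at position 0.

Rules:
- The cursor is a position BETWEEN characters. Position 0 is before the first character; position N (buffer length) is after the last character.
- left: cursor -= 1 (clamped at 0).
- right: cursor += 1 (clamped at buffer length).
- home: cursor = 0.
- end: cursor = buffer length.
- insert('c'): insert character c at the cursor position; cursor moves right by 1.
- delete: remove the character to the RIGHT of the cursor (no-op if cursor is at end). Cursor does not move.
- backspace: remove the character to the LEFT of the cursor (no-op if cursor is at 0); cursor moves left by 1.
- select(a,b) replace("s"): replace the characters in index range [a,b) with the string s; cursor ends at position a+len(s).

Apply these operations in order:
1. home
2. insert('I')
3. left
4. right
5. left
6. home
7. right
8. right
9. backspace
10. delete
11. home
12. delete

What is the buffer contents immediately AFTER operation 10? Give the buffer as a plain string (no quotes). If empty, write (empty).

After op 1 (home): buf='QBPAWUM' cursor=0
After op 2 (insert('I')): buf='IQBPAWUM' cursor=1
After op 3 (left): buf='IQBPAWUM' cursor=0
After op 4 (right): buf='IQBPAWUM' cursor=1
After op 5 (left): buf='IQBPAWUM' cursor=0
After op 6 (home): buf='IQBPAWUM' cursor=0
After op 7 (right): buf='IQBPAWUM' cursor=1
After op 8 (right): buf='IQBPAWUM' cursor=2
After op 9 (backspace): buf='IBPAWUM' cursor=1
After op 10 (delete): buf='IPAWUM' cursor=1

Answer: IPAWUM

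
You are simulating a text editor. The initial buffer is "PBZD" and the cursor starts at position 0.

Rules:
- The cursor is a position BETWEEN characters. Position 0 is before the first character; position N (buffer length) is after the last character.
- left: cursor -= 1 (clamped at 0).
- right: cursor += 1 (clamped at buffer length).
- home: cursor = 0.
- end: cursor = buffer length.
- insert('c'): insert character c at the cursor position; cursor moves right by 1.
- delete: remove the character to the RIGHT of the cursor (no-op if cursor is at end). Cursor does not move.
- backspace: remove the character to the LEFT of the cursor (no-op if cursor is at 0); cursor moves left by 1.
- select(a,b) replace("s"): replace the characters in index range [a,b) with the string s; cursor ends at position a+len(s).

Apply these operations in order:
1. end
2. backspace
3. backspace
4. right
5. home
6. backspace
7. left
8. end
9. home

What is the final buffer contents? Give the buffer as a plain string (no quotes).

Answer: PB

Derivation:
After op 1 (end): buf='PBZD' cursor=4
After op 2 (backspace): buf='PBZ' cursor=3
After op 3 (backspace): buf='PB' cursor=2
After op 4 (right): buf='PB' cursor=2
After op 5 (home): buf='PB' cursor=0
After op 6 (backspace): buf='PB' cursor=0
After op 7 (left): buf='PB' cursor=0
After op 8 (end): buf='PB' cursor=2
After op 9 (home): buf='PB' cursor=0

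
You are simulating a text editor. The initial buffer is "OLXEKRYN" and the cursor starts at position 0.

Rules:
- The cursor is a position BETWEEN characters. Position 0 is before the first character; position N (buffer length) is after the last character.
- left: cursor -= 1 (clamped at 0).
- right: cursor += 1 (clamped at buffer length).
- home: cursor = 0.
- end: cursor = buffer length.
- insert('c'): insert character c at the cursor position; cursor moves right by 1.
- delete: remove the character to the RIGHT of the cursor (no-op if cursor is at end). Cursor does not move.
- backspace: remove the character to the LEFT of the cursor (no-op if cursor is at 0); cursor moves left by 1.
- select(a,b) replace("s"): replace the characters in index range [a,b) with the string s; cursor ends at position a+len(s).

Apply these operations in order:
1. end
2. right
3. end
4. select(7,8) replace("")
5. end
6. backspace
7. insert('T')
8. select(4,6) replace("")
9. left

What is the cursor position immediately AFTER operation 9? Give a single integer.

After op 1 (end): buf='OLXEKRYN' cursor=8
After op 2 (right): buf='OLXEKRYN' cursor=8
After op 3 (end): buf='OLXEKRYN' cursor=8
After op 4 (select(7,8) replace("")): buf='OLXEKRY' cursor=7
After op 5 (end): buf='OLXEKRY' cursor=7
After op 6 (backspace): buf='OLXEKR' cursor=6
After op 7 (insert('T')): buf='OLXEKRT' cursor=7
After op 8 (select(4,6) replace("")): buf='OLXET' cursor=4
After op 9 (left): buf='OLXET' cursor=3

Answer: 3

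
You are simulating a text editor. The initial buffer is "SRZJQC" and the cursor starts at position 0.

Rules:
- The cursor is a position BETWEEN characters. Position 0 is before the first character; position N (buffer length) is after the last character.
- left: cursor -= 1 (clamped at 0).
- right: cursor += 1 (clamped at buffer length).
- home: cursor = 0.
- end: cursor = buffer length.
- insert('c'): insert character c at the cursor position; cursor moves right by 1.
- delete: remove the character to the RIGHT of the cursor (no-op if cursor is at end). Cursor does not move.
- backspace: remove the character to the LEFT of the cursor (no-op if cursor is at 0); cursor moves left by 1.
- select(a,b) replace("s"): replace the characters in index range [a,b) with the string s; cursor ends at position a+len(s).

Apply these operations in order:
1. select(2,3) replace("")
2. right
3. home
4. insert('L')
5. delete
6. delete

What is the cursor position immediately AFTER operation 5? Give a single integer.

After op 1 (select(2,3) replace("")): buf='SRJQC' cursor=2
After op 2 (right): buf='SRJQC' cursor=3
After op 3 (home): buf='SRJQC' cursor=0
After op 4 (insert('L')): buf='LSRJQC' cursor=1
After op 5 (delete): buf='LRJQC' cursor=1

Answer: 1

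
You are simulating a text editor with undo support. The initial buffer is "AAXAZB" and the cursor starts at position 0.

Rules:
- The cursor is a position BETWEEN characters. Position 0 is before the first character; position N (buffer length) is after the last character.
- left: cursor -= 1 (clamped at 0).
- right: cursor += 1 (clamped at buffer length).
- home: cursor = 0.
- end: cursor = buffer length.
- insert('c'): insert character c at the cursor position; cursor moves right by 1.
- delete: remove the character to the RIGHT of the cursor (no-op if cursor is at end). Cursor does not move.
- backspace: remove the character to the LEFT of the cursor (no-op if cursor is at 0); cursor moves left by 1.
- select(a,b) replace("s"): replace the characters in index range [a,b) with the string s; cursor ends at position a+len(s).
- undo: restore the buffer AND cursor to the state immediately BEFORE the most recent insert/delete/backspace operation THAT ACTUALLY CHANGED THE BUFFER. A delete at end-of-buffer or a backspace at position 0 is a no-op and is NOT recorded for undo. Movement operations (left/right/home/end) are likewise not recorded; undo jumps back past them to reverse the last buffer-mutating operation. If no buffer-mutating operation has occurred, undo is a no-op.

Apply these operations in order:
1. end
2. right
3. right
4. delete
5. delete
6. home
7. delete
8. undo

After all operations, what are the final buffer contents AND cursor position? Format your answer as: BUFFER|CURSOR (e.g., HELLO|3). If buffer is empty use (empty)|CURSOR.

Answer: AAXAZB|0

Derivation:
After op 1 (end): buf='AAXAZB' cursor=6
After op 2 (right): buf='AAXAZB' cursor=6
After op 3 (right): buf='AAXAZB' cursor=6
After op 4 (delete): buf='AAXAZB' cursor=6
After op 5 (delete): buf='AAXAZB' cursor=6
After op 6 (home): buf='AAXAZB' cursor=0
After op 7 (delete): buf='AXAZB' cursor=0
After op 8 (undo): buf='AAXAZB' cursor=0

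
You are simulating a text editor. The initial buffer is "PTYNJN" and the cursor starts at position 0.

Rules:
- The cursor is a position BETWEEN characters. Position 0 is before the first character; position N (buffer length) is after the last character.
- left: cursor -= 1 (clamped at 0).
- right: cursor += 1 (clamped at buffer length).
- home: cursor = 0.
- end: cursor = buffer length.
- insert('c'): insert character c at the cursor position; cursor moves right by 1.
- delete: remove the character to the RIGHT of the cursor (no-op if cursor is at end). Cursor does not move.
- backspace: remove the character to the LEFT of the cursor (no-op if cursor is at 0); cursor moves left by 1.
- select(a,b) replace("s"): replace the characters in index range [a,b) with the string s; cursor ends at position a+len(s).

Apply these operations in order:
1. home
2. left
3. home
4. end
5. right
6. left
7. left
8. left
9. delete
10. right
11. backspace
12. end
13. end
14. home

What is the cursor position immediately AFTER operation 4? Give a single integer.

After op 1 (home): buf='PTYNJN' cursor=0
After op 2 (left): buf='PTYNJN' cursor=0
After op 3 (home): buf='PTYNJN' cursor=0
After op 4 (end): buf='PTYNJN' cursor=6

Answer: 6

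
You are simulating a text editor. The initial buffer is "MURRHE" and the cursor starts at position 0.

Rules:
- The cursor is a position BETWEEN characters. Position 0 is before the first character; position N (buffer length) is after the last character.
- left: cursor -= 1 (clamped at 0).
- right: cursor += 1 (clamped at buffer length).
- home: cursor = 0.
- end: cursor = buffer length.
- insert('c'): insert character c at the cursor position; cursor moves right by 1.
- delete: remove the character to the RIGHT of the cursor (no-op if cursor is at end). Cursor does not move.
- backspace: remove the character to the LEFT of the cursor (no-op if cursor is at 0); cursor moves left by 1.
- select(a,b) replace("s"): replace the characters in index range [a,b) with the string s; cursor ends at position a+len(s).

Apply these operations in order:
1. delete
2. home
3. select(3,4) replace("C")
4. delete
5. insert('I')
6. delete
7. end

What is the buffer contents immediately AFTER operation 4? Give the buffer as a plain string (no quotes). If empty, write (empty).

Answer: URRC

Derivation:
After op 1 (delete): buf='URRHE' cursor=0
After op 2 (home): buf='URRHE' cursor=0
After op 3 (select(3,4) replace("C")): buf='URRCE' cursor=4
After op 4 (delete): buf='URRC' cursor=4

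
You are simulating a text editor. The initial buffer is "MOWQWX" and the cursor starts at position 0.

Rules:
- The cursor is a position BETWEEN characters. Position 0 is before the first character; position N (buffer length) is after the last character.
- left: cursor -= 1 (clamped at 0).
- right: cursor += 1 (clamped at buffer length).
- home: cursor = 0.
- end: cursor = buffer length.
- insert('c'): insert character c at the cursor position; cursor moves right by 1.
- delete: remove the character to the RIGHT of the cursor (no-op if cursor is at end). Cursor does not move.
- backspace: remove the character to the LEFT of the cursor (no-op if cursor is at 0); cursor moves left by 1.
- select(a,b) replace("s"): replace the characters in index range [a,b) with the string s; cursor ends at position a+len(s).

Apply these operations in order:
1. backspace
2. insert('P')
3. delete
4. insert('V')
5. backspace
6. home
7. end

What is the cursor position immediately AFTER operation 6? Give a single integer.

Answer: 0

Derivation:
After op 1 (backspace): buf='MOWQWX' cursor=0
After op 2 (insert('P')): buf='PMOWQWX' cursor=1
After op 3 (delete): buf='POWQWX' cursor=1
After op 4 (insert('V')): buf='PVOWQWX' cursor=2
After op 5 (backspace): buf='POWQWX' cursor=1
After op 6 (home): buf='POWQWX' cursor=0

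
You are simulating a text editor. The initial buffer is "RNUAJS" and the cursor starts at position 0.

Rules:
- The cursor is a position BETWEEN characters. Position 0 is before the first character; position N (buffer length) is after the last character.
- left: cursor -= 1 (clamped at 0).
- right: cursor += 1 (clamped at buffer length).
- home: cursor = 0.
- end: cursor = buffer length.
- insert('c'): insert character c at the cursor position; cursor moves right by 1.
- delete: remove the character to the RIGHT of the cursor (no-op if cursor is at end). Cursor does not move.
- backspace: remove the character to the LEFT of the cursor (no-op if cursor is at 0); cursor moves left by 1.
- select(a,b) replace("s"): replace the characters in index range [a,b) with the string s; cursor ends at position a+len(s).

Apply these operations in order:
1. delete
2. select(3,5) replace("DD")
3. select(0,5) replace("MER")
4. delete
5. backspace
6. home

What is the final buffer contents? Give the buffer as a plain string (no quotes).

Answer: ME

Derivation:
After op 1 (delete): buf='NUAJS' cursor=0
After op 2 (select(3,5) replace("DD")): buf='NUADD' cursor=5
After op 3 (select(0,5) replace("MER")): buf='MER' cursor=3
After op 4 (delete): buf='MER' cursor=3
After op 5 (backspace): buf='ME' cursor=2
After op 6 (home): buf='ME' cursor=0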